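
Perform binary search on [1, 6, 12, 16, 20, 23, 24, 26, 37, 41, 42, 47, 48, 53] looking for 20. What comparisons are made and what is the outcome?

Binary search for 20 in [1, 6, 12, 16, 20, 23, 24, 26, 37, 41, 42, 47, 48, 53]:

lo=0, hi=13, mid=6, arr[mid]=24 -> 24 > 20, search left half
lo=0, hi=5, mid=2, arr[mid]=12 -> 12 < 20, search right half
lo=3, hi=5, mid=4, arr[mid]=20 -> Found target at index 4!

Binary search finds 20 at index 4 after 3 comparisons. The search repeatedly halves the search space by comparing with the middle element.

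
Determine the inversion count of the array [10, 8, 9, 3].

Finding inversions in [10, 8, 9, 3]:

(0, 1): arr[0]=10 > arr[1]=8
(0, 2): arr[0]=10 > arr[2]=9
(0, 3): arr[0]=10 > arr[3]=3
(1, 3): arr[1]=8 > arr[3]=3
(2, 3): arr[2]=9 > arr[3]=3

Total inversions: 5

The array has 5 inversion(s): (0,1), (0,2), (0,3), (1,3), (2,3). Each pair (i,j) satisfies i < j and arr[i] > arr[j].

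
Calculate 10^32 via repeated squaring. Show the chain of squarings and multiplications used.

Computing 10^32 by squaring (build up from 10^1; each line after the first costs one multiplication):

10^1 = 10
10^2 = (10^1)^2 = 10^2 = 100
10^4 = (10^2)^2 = 100^2 = 10000
10^8 = (10^4)^2 = 10000^2 = 100000000
10^16 = (10^8)^2 = 100000000^2 = 10000000000000000
10^32 = (10^16)^2 = 10000000000000000^2 = 100000000000000000000000000000000

Result: 100000000000000000000000000000000
Multiplications needed: 5 (5 lines after 10^1)

10^32 = 100000000000000000000000000000000. Using exponentiation by squaring, this requires 5 multiplications. The key idea: if the exponent is even, square the half-power; if odd, multiply by the base once.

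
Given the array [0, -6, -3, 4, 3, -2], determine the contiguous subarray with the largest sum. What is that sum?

Using Kadane's algorithm on [0, -6, -3, 4, 3, -2]:

Scanning through the array:
Position 1 (value -6): max_ending_here = -6, max_so_far = 0
Position 2 (value -3): max_ending_here = -3, max_so_far = 0
Position 3 (value 4): max_ending_here = 4, max_so_far = 4
Position 4 (value 3): max_ending_here = 7, max_so_far = 7
Position 5 (value -2): max_ending_here = 5, max_so_far = 7

Maximum subarray: [4, 3]
Maximum sum: 7

The maximum subarray is [4, 3] with sum 7. This subarray runs from index 3 to index 4.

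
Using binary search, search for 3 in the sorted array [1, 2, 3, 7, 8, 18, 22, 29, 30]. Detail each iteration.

Binary search for 3 in [1, 2, 3, 7, 8, 18, 22, 29, 30]:

lo=0, hi=8, mid=4, arr[mid]=8 -> 8 > 3, search left half
lo=0, hi=3, mid=1, arr[mid]=2 -> 2 < 3, search right half
lo=2, hi=3, mid=2, arr[mid]=3 -> Found target at index 2!

Binary search finds 3 at index 2 after 3 comparisons. The search repeatedly halves the search space by comparing with the middle element.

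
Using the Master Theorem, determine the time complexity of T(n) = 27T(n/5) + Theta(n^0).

Master Theorem for T(n) = 27T(n/5) + O(n^0):

a = 27, b = 5, c = 0
log_b(a) = log_5(27) = 2.0478

Case 1: c = 0 < log_5(27) = 2.0478
T(n) = O(n^(log_5 27))

For T(n) = 27T(n/5) + O(n^0): log_5(27) = 2.0478. This is Case 1 of the Master Theorem (c < log_b(a), work dominated by leaves), giving O(n^(log_5 27)).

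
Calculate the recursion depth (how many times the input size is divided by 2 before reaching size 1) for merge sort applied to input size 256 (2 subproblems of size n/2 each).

For divide and conquer with division factor 2:

Problem sizes at each level:
Level 0: 256
Level 1: 128
Level 2: 64
Level 3: 32
Level 4: 16
Level 5: 8
Level 6: 4
Level 7: 2
Level 8: 1

The root is level 0 and the size-1 base case is level 8 (the tree spans levels 0 through 8, i.e. 9 levels counting the root), so the depth is the number of divisions: log_2(256) = 8

The recursion tree depth is log_2(256) = 8. At each level, the problem size is divided by 2, so it takes 8 divisions to reduce to a base case of size 1. The algorithm makes 2 recursive calls at each level.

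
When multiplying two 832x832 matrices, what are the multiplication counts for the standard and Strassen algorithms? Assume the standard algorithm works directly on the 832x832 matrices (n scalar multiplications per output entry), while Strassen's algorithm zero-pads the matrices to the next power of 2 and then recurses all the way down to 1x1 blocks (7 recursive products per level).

Matrix multiplication for 832x832 matrices:

Strassen's algorithm requires power-of-2 dimensions. Pad 832x832 to 1024x1024 (next power of 2).

Standard algorithm: 832^3 = 575930368 multiplications
Strassen's algorithm: 7^(log2(1024)) = 7^10 = 282475249 multiplications
Savings: 575930368 - 282475249 = 293455119 multiplications

Standard: 575930368 multiplications (832^3). Strassen: 282475249 multiplications (7^10, after padding to 1024x1024). Strassen reduces 8 recursive multiplications to 7 at each level.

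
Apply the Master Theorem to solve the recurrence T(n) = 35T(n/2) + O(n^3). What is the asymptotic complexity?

Master Theorem for T(n) = 35T(n/2) + O(n^3):

a = 35, b = 2, c = 3
log_b(a) = log_2(35) = 5.1293

Case 1: c = 3 < log_2(35) = 5.1293
T(n) = O(n^(log_2 35))

For T(n) = 35T(n/2) + O(n^3): log_2(35) = 5.1293. This is Case 1 of the Master Theorem (c < log_b(a), work dominated by leaves), giving O(n^(log_2 35)).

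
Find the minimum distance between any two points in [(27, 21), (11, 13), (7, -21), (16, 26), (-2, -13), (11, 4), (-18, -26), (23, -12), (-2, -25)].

Computing all pairwise distances among 9 points:

d((27, 21), (11, 13)) = 17.8885
d((27, 21), (7, -21)) = 46.5188
d((27, 21), (16, 26)) = 12.083
d((27, 21), (-2, -13)) = 44.6878
d((27, 21), (11, 4)) = 23.3452
d((27, 21), (-18, -26)) = 65.0692
d((27, 21), (23, -12)) = 33.2415
d((27, 21), (-2, -25)) = 54.3783
d((11, 13), (7, -21)) = 34.2345
d((11, 13), (16, 26)) = 13.9284
d((11, 13), (-2, -13)) = 29.0689
d((11, 13), (11, 4)) = 9.0 <-- minimum
d((11, 13), (-18, -26)) = 48.6004
d((11, 13), (23, -12)) = 27.7308
d((11, 13), (-2, -25)) = 40.1622
d((7, -21), (16, 26)) = 47.8539
d((7, -21), (-2, -13)) = 12.0416
d((7, -21), (11, 4)) = 25.318
d((7, -21), (-18, -26)) = 25.4951
d((7, -21), (23, -12)) = 18.3576
d((7, -21), (-2, -25)) = 9.8489
d((16, 26), (-2, -13)) = 42.9535
d((16, 26), (11, 4)) = 22.561
d((16, 26), (-18, -26)) = 62.1289
d((16, 26), (23, -12)) = 38.6394
d((16, 26), (-2, -25)) = 54.0833
d((-2, -13), (11, 4)) = 21.4009
d((-2, -13), (-18, -26)) = 20.6155
d((-2, -13), (23, -12)) = 25.02
d((-2, -13), (-2, -25)) = 12.0
d((11, 4), (-18, -26)) = 41.7253
d((11, 4), (23, -12)) = 20.0
d((11, 4), (-2, -25)) = 31.7805
d((-18, -26), (23, -12)) = 43.3244
d((-18, -26), (-2, -25)) = 16.0312
d((23, -12), (-2, -25)) = 28.178

Closest pair: (11, 13) and (11, 4) with distance 9.0

The closest pair is (11, 13) and (11, 4) with Euclidean distance 9.0. For 9 points, brute-force pairwise comparison is shown above. For large n, the divide-and-conquer algorithm (sort by x, recurse on halves, check the dividing strip) achieves O(n log n).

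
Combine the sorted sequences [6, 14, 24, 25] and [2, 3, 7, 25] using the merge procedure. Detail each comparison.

Merging process:

Compare 6 vs 2: take 2 from right. Merged: [2]
Compare 6 vs 3: take 3 from right. Merged: [2, 3]
Compare 6 vs 7: take 6 from left. Merged: [2, 3, 6]
Compare 14 vs 7: take 7 from right. Merged: [2, 3, 6, 7]
Compare 14 vs 25: take 14 from left. Merged: [2, 3, 6, 7, 14]
Compare 24 vs 25: take 24 from left. Merged: [2, 3, 6, 7, 14, 24]
Compare 25 vs 25: take 25 from left. Merged: [2, 3, 6, 7, 14, 24, 25]
Append remaining from right: [25]. Merged: [2, 3, 6, 7, 14, 24, 25, 25]

Final merged array: [2, 3, 6, 7, 14, 24, 25, 25]
Total comparisons: 7

The merged array is [2, 3, 6, 7, 14, 24, 25, 25], requiring 7 comparisons. The merge step runs in O(n) time where n is the total number of elements.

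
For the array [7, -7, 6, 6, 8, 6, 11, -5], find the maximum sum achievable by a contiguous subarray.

Using Kadane's algorithm on [7, -7, 6, 6, 8, 6, 11, -5]:

Scanning through the array:
Position 1 (value -7): max_ending_here = 0, max_so_far = 7
Position 2 (value 6): max_ending_here = 6, max_so_far = 7
Position 3 (value 6): max_ending_here = 12, max_so_far = 12
Position 4 (value 8): max_ending_here = 20, max_so_far = 20
Position 5 (value 6): max_ending_here = 26, max_so_far = 26
Position 6 (value 11): max_ending_here = 37, max_so_far = 37
Position 7 (value -5): max_ending_here = 32, max_so_far = 37

Maximum subarray: [7, -7, 6, 6, 8, 6, 11]
Maximum sum: 37

The maximum subarray is [7, -7, 6, 6, 8, 6, 11] with sum 37. This subarray runs from index 0 to index 6.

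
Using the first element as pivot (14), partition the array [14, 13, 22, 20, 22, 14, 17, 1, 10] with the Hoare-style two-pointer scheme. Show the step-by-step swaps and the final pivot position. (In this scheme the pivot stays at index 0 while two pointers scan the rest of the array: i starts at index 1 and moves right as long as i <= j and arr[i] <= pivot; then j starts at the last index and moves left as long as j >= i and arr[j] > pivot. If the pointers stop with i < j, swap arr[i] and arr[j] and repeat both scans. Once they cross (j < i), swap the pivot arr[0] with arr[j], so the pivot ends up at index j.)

Hoare-style two-pointer partition with pivot = 14:

Initial array: [14, 13, 22, 20, 22, 14, 17, 1, 10]

Pointers start at i = 1, j = 8.
i stops at index 2 (arr[2]=22 > 14), j stops at index 8 (arr[8]=10 <= 14): swap arr[2] and arr[8], array becomes [14, 13, 10, 20, 22, 14, 17, 1, 22]
i stops at index 3 (arr[3]=20 > 14), j stops at index 7 (arr[7]=1 <= 14): swap arr[3] and arr[7], array becomes [14, 13, 10, 1, 22, 14, 17, 20, 22]
i stops at index 4 (arr[4]=22 > 14), j stops at index 5 (arr[5]=14 <= 14): swap arr[4] and arr[5], array becomes [14, 13, 10, 1, 14, 22, 17, 20, 22]
i ends at 5, j ends at 4: the pointers have crossed (j < i), so scanning stops.

Swap pivot arr[0] with arr[4] to place pivot at position 4: [14, 13, 10, 1, 14, 22, 17, 20, 22]
Pivot position: 4

After partitioning with pivot 14, the array becomes [14, 13, 10, 1, 14, 22, 17, 20, 22]. The pivot is placed at index 4. All elements to the left of the pivot are <= 14, and all elements to the right are > 14.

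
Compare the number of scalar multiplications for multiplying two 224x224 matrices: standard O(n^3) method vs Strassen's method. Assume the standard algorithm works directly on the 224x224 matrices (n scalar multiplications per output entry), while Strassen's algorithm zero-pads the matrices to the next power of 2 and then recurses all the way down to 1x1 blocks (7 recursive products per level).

Matrix multiplication for 224x224 matrices:

Strassen's algorithm requires power-of-2 dimensions. Pad 224x224 to 256x256 (next power of 2).

Standard algorithm: 224^3 = 11239424 multiplications
Strassen's algorithm: 7^(log2(256)) = 7^8 = 5764801 multiplications
Savings: 11239424 - 5764801 = 5474623 multiplications

Standard: 11239424 multiplications (224^3). Strassen: 5764801 multiplications (7^8, after padding to 256x256). Strassen reduces 8 recursive multiplications to 7 at each level.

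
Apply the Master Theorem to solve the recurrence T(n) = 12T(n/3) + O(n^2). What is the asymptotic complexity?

Master Theorem for T(n) = 12T(n/3) + O(n^2):

a = 12, b = 3, c = 2
log_b(a) = log_3(12) = 2.2619

Case 1: c = 2 < log_3(12) = 2.2619
T(n) = O(n^(log_3 12))

For T(n) = 12T(n/3) + O(n^2): log_3(12) = 2.2619. This is Case 1 of the Master Theorem (c < log_b(a), work dominated by leaves), giving O(n^(log_3 12)).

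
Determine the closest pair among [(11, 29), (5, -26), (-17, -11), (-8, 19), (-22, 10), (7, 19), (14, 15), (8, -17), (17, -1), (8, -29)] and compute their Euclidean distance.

Computing all pairwise distances among 10 points:

d((11, 29), (5, -26)) = 55.3263
d((11, 29), (-17, -11)) = 48.8262
d((11, 29), (-8, 19)) = 21.4709
d((11, 29), (-22, 10)) = 38.0789
d((11, 29), (7, 19)) = 10.7703
d((11, 29), (14, 15)) = 14.3178
d((11, 29), (8, -17)) = 46.0977
d((11, 29), (17, -1)) = 30.5941
d((11, 29), (8, -29)) = 58.0775
d((5, -26), (-17, -11)) = 26.6271
d((5, -26), (-8, 19)) = 46.8402
d((5, -26), (-22, 10)) = 45.0
d((5, -26), (7, 19)) = 45.0444
d((5, -26), (14, 15)) = 41.9762
d((5, -26), (8, -17)) = 9.4868
d((5, -26), (17, -1)) = 27.7308
d((5, -26), (8, -29)) = 4.2426 <-- minimum
d((-17, -11), (-8, 19)) = 31.3209
d((-17, -11), (-22, 10)) = 21.587
d((-17, -11), (7, 19)) = 38.4187
d((-17, -11), (14, 15)) = 40.4599
d((-17, -11), (8, -17)) = 25.7099
d((-17, -11), (17, -1)) = 35.4401
d((-17, -11), (8, -29)) = 30.8058
d((-8, 19), (-22, 10)) = 16.6433
d((-8, 19), (7, 19)) = 15.0
d((-8, 19), (14, 15)) = 22.3607
d((-8, 19), (8, -17)) = 39.3954
d((-8, 19), (17, -1)) = 32.0156
d((-8, 19), (8, -29)) = 50.5964
d((-22, 10), (7, 19)) = 30.3645
d((-22, 10), (14, 15)) = 36.3456
d((-22, 10), (8, -17)) = 40.3609
d((-22, 10), (17, -1)) = 40.5216
d((-22, 10), (8, -29)) = 49.2037
d((7, 19), (14, 15)) = 8.0623
d((7, 19), (8, -17)) = 36.0139
d((7, 19), (17, -1)) = 22.3607
d((7, 19), (8, -29)) = 48.0104
d((14, 15), (8, -17)) = 32.5576
d((14, 15), (17, -1)) = 16.2788
d((14, 15), (8, -29)) = 44.4072
d((8, -17), (17, -1)) = 18.3576
d((8, -17), (8, -29)) = 12.0
d((17, -1), (8, -29)) = 29.4109

Closest pair: (5, -26) and (8, -29) with distance 4.2426

The closest pair is (5, -26) and (8, -29) with Euclidean distance 4.2426. For 10 points, brute-force pairwise comparison is shown above. For large n, the divide-and-conquer algorithm (sort by x, recurse on halves, check the dividing strip) achieves O(n log n).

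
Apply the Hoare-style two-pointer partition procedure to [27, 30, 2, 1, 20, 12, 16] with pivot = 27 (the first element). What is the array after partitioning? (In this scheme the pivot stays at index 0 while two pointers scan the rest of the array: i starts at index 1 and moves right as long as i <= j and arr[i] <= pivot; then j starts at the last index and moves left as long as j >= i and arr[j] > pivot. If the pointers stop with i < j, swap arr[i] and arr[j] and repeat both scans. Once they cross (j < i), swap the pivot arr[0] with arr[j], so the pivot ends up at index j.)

Hoare-style two-pointer partition with pivot = 27:

Initial array: [27, 30, 2, 1, 20, 12, 16]

Pointers start at i = 1, j = 6.
i stops at index 1 (arr[1]=30 > 27), j stops at index 6 (arr[6]=16 <= 27): swap arr[1] and arr[6], array becomes [27, 16, 2, 1, 20, 12, 30]
i ends at 6, j ends at 5: the pointers have crossed (j < i), so scanning stops.

Swap pivot arr[0] with arr[5] to place pivot at position 5: [12, 16, 2, 1, 20, 27, 30]
Pivot position: 5

After partitioning with pivot 27, the array becomes [12, 16, 2, 1, 20, 27, 30]. The pivot is placed at index 5. All elements to the left of the pivot are <= 27, and all elements to the right are > 27.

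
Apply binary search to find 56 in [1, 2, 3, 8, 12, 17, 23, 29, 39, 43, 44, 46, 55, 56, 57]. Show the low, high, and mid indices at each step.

Binary search for 56 in [1, 2, 3, 8, 12, 17, 23, 29, 39, 43, 44, 46, 55, 56, 57]:

lo=0, hi=14, mid=7, arr[mid]=29 -> 29 < 56, search right half
lo=8, hi=14, mid=11, arr[mid]=46 -> 46 < 56, search right half
lo=12, hi=14, mid=13, arr[mid]=56 -> Found target at index 13!

Binary search finds 56 at index 13 after 3 comparisons. The search repeatedly halves the search space by comparing with the middle element.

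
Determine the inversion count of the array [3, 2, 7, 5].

Finding inversions in [3, 2, 7, 5]:

(0, 1): arr[0]=3 > arr[1]=2
(2, 3): arr[2]=7 > arr[3]=5

Total inversions: 2

The array has 2 inversion(s): (0,1), (2,3). Each pair (i,j) satisfies i < j and arr[i] > arr[j].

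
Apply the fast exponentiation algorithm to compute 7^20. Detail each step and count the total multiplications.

Computing 7^20 by squaring (build up from 7^1; each line after the first costs one multiplication):

7^1 = 7
7^2 = (7^1)^2 = 7^2 = 49
7^4 = (7^2)^2 = 49^2 = 2401
7^5 = 7 * 7^4 = 7 * 2401 = 16807
7^10 = (7^5)^2 = 16807^2 = 282475249
7^20 = (7^10)^2 = 282475249^2 = 79792266297612001

Result: 79792266297612001
Multiplications needed: 5 (5 lines after 7^1)

7^20 = 79792266297612001. Using exponentiation by squaring, this requires 5 multiplications. The key idea: if the exponent is even, square the half-power; if odd, multiply by the base once.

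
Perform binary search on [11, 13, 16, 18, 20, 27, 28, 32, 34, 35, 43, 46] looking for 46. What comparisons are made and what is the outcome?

Binary search for 46 in [11, 13, 16, 18, 20, 27, 28, 32, 34, 35, 43, 46]:

lo=0, hi=11, mid=5, arr[mid]=27 -> 27 < 46, search right half
lo=6, hi=11, mid=8, arr[mid]=34 -> 34 < 46, search right half
lo=9, hi=11, mid=10, arr[mid]=43 -> 43 < 46, search right half
lo=11, hi=11, mid=11, arr[mid]=46 -> Found target at index 11!

Binary search finds 46 at index 11 after 4 comparisons. The search repeatedly halves the search space by comparing with the middle element.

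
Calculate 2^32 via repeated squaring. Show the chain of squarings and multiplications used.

Computing 2^32 by squaring (build up from 2^1; each line after the first costs one multiplication):

2^1 = 2
2^2 = (2^1)^2 = 2^2 = 4
2^4 = (2^2)^2 = 4^2 = 16
2^8 = (2^4)^2 = 16^2 = 256
2^16 = (2^8)^2 = 256^2 = 65536
2^32 = (2^16)^2 = 65536^2 = 4294967296

Result: 4294967296
Multiplications needed: 5 (5 lines after 2^1)

2^32 = 4294967296. Using exponentiation by squaring, this requires 5 multiplications. The key idea: if the exponent is even, square the half-power; if odd, multiply by the base once.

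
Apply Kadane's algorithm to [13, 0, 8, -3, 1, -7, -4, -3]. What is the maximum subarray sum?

Using Kadane's algorithm on [13, 0, 8, -3, 1, -7, -4, -3]:

Scanning through the array:
Position 1 (value 0): max_ending_here = 13, max_so_far = 13
Position 2 (value 8): max_ending_here = 21, max_so_far = 21
Position 3 (value -3): max_ending_here = 18, max_so_far = 21
Position 4 (value 1): max_ending_here = 19, max_so_far = 21
Position 5 (value -7): max_ending_here = 12, max_so_far = 21
Position 6 (value -4): max_ending_here = 8, max_so_far = 21
Position 7 (value -3): max_ending_here = 5, max_so_far = 21

Maximum subarray: [13, 0, 8]
Maximum sum: 21

The maximum subarray is [13, 0, 8] with sum 21. This subarray runs from index 0 to index 2.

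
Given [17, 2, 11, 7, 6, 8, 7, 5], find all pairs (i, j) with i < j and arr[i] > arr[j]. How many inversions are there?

Finding inversions in [17, 2, 11, 7, 6, 8, 7, 5]:

(0, 1): arr[0]=17 > arr[1]=2
(0, 2): arr[0]=17 > arr[2]=11
(0, 3): arr[0]=17 > arr[3]=7
(0, 4): arr[0]=17 > arr[4]=6
(0, 5): arr[0]=17 > arr[5]=8
(0, 6): arr[0]=17 > arr[6]=7
(0, 7): arr[0]=17 > arr[7]=5
(2, 3): arr[2]=11 > arr[3]=7
(2, 4): arr[2]=11 > arr[4]=6
(2, 5): arr[2]=11 > arr[5]=8
(2, 6): arr[2]=11 > arr[6]=7
(2, 7): arr[2]=11 > arr[7]=5
(3, 4): arr[3]=7 > arr[4]=6
(3, 7): arr[3]=7 > arr[7]=5
(4, 7): arr[4]=6 > arr[7]=5
(5, 6): arr[5]=8 > arr[6]=7
(5, 7): arr[5]=8 > arr[7]=5
(6, 7): arr[6]=7 > arr[7]=5

Total inversions: 18

The array has 18 inversion(s): (0,1), (0,2), (0,3), (0,4), (0,5), (0,6), (0,7), (2,3), (2,4), (2,5), (2,6), (2,7), (3,4), (3,7), (4,7), (5,6), (5,7), (6,7). Each pair (i,j) satisfies i < j and arr[i] > arr[j].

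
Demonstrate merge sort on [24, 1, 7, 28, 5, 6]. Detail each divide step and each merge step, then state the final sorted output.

Merge sort trace:

Split: [24, 1, 7, 28, 5, 6] -> [24, 1, 7] and [28, 5, 6]
  Split: [24, 1, 7] -> [24] and [1, 7]
    Split: [1, 7] -> [1] and [7]
    Merge: [1] + [7] -> [1, 7]
  Merge: [24] + [1, 7] -> [1, 7, 24]
  Split: [28, 5, 6] -> [28] and [5, 6]
    Split: [5, 6] -> [5] and [6]
    Merge: [5] + [6] -> [5, 6]
  Merge: [28] + [5, 6] -> [5, 6, 28]
Merge: [1, 7, 24] + [5, 6, 28] -> [1, 5, 6, 7, 24, 28]

Final sorted array: [1, 5, 6, 7, 24, 28]

The merge sort proceeds by recursively splitting the array and merging sorted halves.
After all merges, the sorted array is [1, 5, 6, 7, 24, 28].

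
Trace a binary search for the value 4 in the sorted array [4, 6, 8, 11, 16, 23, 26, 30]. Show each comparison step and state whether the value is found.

Binary search for 4 in [4, 6, 8, 11, 16, 23, 26, 30]:

lo=0, hi=7, mid=3, arr[mid]=11 -> 11 > 4, search left half
lo=0, hi=2, mid=1, arr[mid]=6 -> 6 > 4, search left half
lo=0, hi=0, mid=0, arr[mid]=4 -> Found target at index 0!

Binary search finds 4 at index 0 after 3 comparisons. The search repeatedly halves the search space by comparing with the middle element.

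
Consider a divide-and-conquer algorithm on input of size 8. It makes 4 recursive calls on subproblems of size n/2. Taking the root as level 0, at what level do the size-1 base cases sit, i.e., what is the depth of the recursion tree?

For divide and conquer with division factor 2:

Problem sizes at each level:
Level 0: 8
Level 1: 4
Level 2: 2
Level 3: 1

The root is level 0 and the size-1 base case is level 3 (the tree spans levels 0 through 3, i.e. 4 levels counting the root), so the depth is the number of divisions: log_2(8) = 3

The recursion tree depth is log_2(8) = 3. At each level, the problem size is divided by 2, so it takes 3 divisions to reduce to a base case of size 1. The algorithm makes 4 recursive calls at each level.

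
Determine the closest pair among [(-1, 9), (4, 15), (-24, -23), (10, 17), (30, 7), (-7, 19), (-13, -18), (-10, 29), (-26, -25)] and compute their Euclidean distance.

Computing all pairwise distances among 9 points:

d((-1, 9), (4, 15)) = 7.8102
d((-1, 9), (-24, -23)) = 39.4081
d((-1, 9), (10, 17)) = 13.6015
d((-1, 9), (30, 7)) = 31.0644
d((-1, 9), (-7, 19)) = 11.6619
d((-1, 9), (-13, -18)) = 29.5466
d((-1, 9), (-10, 29)) = 21.9317
d((-1, 9), (-26, -25)) = 42.2019
d((4, 15), (-24, -23)) = 47.2017
d((4, 15), (10, 17)) = 6.3246
d((4, 15), (30, 7)) = 27.2029
d((4, 15), (-7, 19)) = 11.7047
d((4, 15), (-13, -18)) = 37.1214
d((4, 15), (-10, 29)) = 19.799
d((4, 15), (-26, -25)) = 50.0
d((-24, -23), (10, 17)) = 52.4976
d((-24, -23), (30, 7)) = 61.7738
d((-24, -23), (-7, 19)) = 45.31
d((-24, -23), (-13, -18)) = 12.083
d((-24, -23), (-10, 29)) = 53.8516
d((-24, -23), (-26, -25)) = 2.8284 <-- minimum
d((10, 17), (30, 7)) = 22.3607
d((10, 17), (-7, 19)) = 17.1172
d((10, 17), (-13, -18)) = 41.8808
d((10, 17), (-10, 29)) = 23.3238
d((10, 17), (-26, -25)) = 55.3173
d((30, 7), (-7, 19)) = 38.8973
d((30, 7), (-13, -18)) = 49.7393
d((30, 7), (-10, 29)) = 45.6508
d((30, 7), (-26, -25)) = 64.4981
d((-7, 19), (-13, -18)) = 37.4833
d((-7, 19), (-10, 29)) = 10.4403
d((-7, 19), (-26, -25)) = 47.927
d((-13, -18), (-10, 29)) = 47.0956
d((-13, -18), (-26, -25)) = 14.7648
d((-10, 29), (-26, -25)) = 56.3205

Closest pair: (-24, -23) and (-26, -25) with distance 2.8284

The closest pair is (-24, -23) and (-26, -25) with Euclidean distance 2.8284. For 9 points, brute-force pairwise comparison is shown above. For large n, the divide-and-conquer algorithm (sort by x, recurse on halves, check the dividing strip) achieves O(n log n).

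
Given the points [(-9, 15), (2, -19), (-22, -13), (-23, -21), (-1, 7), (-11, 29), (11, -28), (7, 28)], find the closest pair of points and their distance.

Computing all pairwise distances among 8 points:

d((-9, 15), (2, -19)) = 35.7351
d((-9, 15), (-22, -13)) = 30.8707
d((-9, 15), (-23, -21)) = 38.6264
d((-9, 15), (-1, 7)) = 11.3137
d((-9, 15), (-11, 29)) = 14.1421
d((-9, 15), (11, -28)) = 47.4236
d((-9, 15), (7, 28)) = 20.6155
d((2, -19), (-22, -13)) = 24.7386
d((2, -19), (-23, -21)) = 25.0799
d((2, -19), (-1, 7)) = 26.1725
d((2, -19), (-11, 29)) = 49.7293
d((2, -19), (11, -28)) = 12.7279
d((2, -19), (7, 28)) = 47.2652
d((-22, -13), (-23, -21)) = 8.0623 <-- minimum
d((-22, -13), (-1, 7)) = 29.0
d((-22, -13), (-11, 29)) = 43.4166
d((-22, -13), (11, -28)) = 36.2491
d((-22, -13), (7, 28)) = 50.2195
d((-23, -21), (-1, 7)) = 35.609
d((-23, -21), (-11, 29)) = 51.4198
d((-23, -21), (11, -28)) = 34.7131
d((-23, -21), (7, 28)) = 57.4543
d((-1, 7), (-11, 29)) = 24.1661
d((-1, 7), (11, -28)) = 37.0
d((-1, 7), (7, 28)) = 22.4722
d((-11, 29), (11, -28)) = 61.0983
d((-11, 29), (7, 28)) = 18.0278
d((11, -28), (7, 28)) = 56.1427

Closest pair: (-22, -13) and (-23, -21) with distance 8.0623

The closest pair is (-22, -13) and (-23, -21) with Euclidean distance 8.0623. For 8 points, brute-force pairwise comparison is shown above. For large n, the divide-and-conquer algorithm (sort by x, recurse on halves, check the dividing strip) achieves O(n log n).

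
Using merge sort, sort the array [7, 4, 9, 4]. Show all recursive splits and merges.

Merge sort trace:

Split: [7, 4, 9, 4] -> [7, 4] and [9, 4]
  Split: [7, 4] -> [7] and [4]
  Merge: [7] + [4] -> [4, 7]
  Split: [9, 4] -> [9] and [4]
  Merge: [9] + [4] -> [4, 9]
Merge: [4, 7] + [4, 9] -> [4, 4, 7, 9]

Final sorted array: [4, 4, 7, 9]

The merge sort proceeds by recursively splitting the array and merging sorted halves.
After all merges, the sorted array is [4, 4, 7, 9].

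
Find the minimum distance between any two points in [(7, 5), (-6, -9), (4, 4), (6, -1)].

Computing all pairwise distances among 4 points:

d((7, 5), (-6, -9)) = 19.105
d((7, 5), (4, 4)) = 3.1623 <-- minimum
d((7, 5), (6, -1)) = 6.0828
d((-6, -9), (4, 4)) = 16.4012
d((-6, -9), (6, -1)) = 14.4222
d((4, 4), (6, -1)) = 5.3852

Closest pair: (7, 5) and (4, 4) with distance 3.1623

The closest pair is (7, 5) and (4, 4) with Euclidean distance 3.1623. For 4 points, brute-force pairwise comparison is shown above. For large n, the divide-and-conquer algorithm (sort by x, recurse on halves, check the dividing strip) achieves O(n log n).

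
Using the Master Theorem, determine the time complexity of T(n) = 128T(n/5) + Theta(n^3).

Master Theorem for T(n) = 128T(n/5) + O(n^3):

a = 128, b = 5, c = 3
log_b(a) = log_5(128) = 3.0147

Case 1: c = 3 < log_5(128) = 3.0147
T(n) = O(n^(log_5 128))

For T(n) = 128T(n/5) + O(n^3): log_5(128) = 3.0147. This is Case 1 of the Master Theorem (c < log_b(a), work dominated by leaves), giving O(n^(log_5 128)).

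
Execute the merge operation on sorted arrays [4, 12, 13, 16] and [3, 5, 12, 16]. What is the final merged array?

Merging process:

Compare 4 vs 3: take 3 from right. Merged: [3]
Compare 4 vs 5: take 4 from left. Merged: [3, 4]
Compare 12 vs 5: take 5 from right. Merged: [3, 4, 5]
Compare 12 vs 12: take 12 from left. Merged: [3, 4, 5, 12]
Compare 13 vs 12: take 12 from right. Merged: [3, 4, 5, 12, 12]
Compare 13 vs 16: take 13 from left. Merged: [3, 4, 5, 12, 12, 13]
Compare 16 vs 16: take 16 from left. Merged: [3, 4, 5, 12, 12, 13, 16]
Append remaining from right: [16]. Merged: [3, 4, 5, 12, 12, 13, 16, 16]

Final merged array: [3, 4, 5, 12, 12, 13, 16, 16]
Total comparisons: 7

The merged array is [3, 4, 5, 12, 12, 13, 16, 16], requiring 7 comparisons. The merge step runs in O(n) time where n is the total number of elements.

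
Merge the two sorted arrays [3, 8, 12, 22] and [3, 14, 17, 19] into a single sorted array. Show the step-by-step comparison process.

Merging process:

Compare 3 vs 3: take 3 from left. Merged: [3]
Compare 8 vs 3: take 3 from right. Merged: [3, 3]
Compare 8 vs 14: take 8 from left. Merged: [3, 3, 8]
Compare 12 vs 14: take 12 from left. Merged: [3, 3, 8, 12]
Compare 22 vs 14: take 14 from right. Merged: [3, 3, 8, 12, 14]
Compare 22 vs 17: take 17 from right. Merged: [3, 3, 8, 12, 14, 17]
Compare 22 vs 19: take 19 from right. Merged: [3, 3, 8, 12, 14, 17, 19]
Append remaining from left: [22]. Merged: [3, 3, 8, 12, 14, 17, 19, 22]

Final merged array: [3, 3, 8, 12, 14, 17, 19, 22]
Total comparisons: 7

The merged array is [3, 3, 8, 12, 14, 17, 19, 22], requiring 7 comparisons. The merge step runs in O(n) time where n is the total number of elements.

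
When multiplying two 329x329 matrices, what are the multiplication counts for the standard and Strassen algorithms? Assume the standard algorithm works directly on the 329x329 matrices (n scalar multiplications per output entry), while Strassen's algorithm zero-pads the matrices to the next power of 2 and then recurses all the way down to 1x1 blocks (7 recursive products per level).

Matrix multiplication for 329x329 matrices:

Strassen's algorithm requires power-of-2 dimensions. Pad 329x329 to 512x512 (next power of 2).

Standard algorithm: 329^3 = 35611289 multiplications
Strassen's algorithm: 7^(log2(512)) = 7^9 = 40353607 multiplications
Difference: 35611289 - 40353607 = -4742318 (Strassen uses MORE here due to padding overhead — for small or just-over-power-of-2 n, padding can outweigh the per-level savings)

Standard: 35611289 multiplications (329^3). Strassen: 40353607 multiplications (7^9, after padding to 512x512). Strassen reduces 8 recursive multiplications to 7 at each level.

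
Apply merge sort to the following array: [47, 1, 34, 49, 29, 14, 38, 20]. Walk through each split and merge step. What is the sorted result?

Merge sort trace:

Split: [47, 1, 34, 49, 29, 14, 38, 20] -> [47, 1, 34, 49] and [29, 14, 38, 20]
  Split: [47, 1, 34, 49] -> [47, 1] and [34, 49]
    Split: [47, 1] -> [47] and [1]
    Merge: [47] + [1] -> [1, 47]
    Split: [34, 49] -> [34] and [49]
    Merge: [34] + [49] -> [34, 49]
  Merge: [1, 47] + [34, 49] -> [1, 34, 47, 49]
  Split: [29, 14, 38, 20] -> [29, 14] and [38, 20]
    Split: [29, 14] -> [29] and [14]
    Merge: [29] + [14] -> [14, 29]
    Split: [38, 20] -> [38] and [20]
    Merge: [38] + [20] -> [20, 38]
  Merge: [14, 29] + [20, 38] -> [14, 20, 29, 38]
Merge: [1, 34, 47, 49] + [14, 20, 29, 38] -> [1, 14, 20, 29, 34, 38, 47, 49]

Final sorted array: [1, 14, 20, 29, 34, 38, 47, 49]

The merge sort proceeds by recursively splitting the array and merging sorted halves.
After all merges, the sorted array is [1, 14, 20, 29, 34, 38, 47, 49].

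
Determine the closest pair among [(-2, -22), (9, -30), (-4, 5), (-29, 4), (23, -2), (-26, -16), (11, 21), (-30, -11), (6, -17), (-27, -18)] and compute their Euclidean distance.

Computing all pairwise distances among 10 points:

d((-2, -22), (9, -30)) = 13.6015
d((-2, -22), (-4, 5)) = 27.074
d((-2, -22), (-29, 4)) = 37.4833
d((-2, -22), (23, -2)) = 32.0156
d((-2, -22), (-26, -16)) = 24.7386
d((-2, -22), (11, 21)) = 44.9222
d((-2, -22), (-30, -11)) = 30.0832
d((-2, -22), (6, -17)) = 9.434
d((-2, -22), (-27, -18)) = 25.318
d((9, -30), (-4, 5)) = 37.3363
d((9, -30), (-29, 4)) = 50.9902
d((9, -30), (23, -2)) = 31.305
d((9, -30), (-26, -16)) = 37.6962
d((9, -30), (11, 21)) = 51.0392
d((9, -30), (-30, -11)) = 43.382
d((9, -30), (6, -17)) = 13.3417
d((9, -30), (-27, -18)) = 37.9473
d((-4, 5), (-29, 4)) = 25.02
d((-4, 5), (23, -2)) = 27.8927
d((-4, 5), (-26, -16)) = 30.4138
d((-4, 5), (11, 21)) = 21.9317
d((-4, 5), (-30, -11)) = 30.5287
d((-4, 5), (6, -17)) = 24.1661
d((-4, 5), (-27, -18)) = 32.5269
d((-29, 4), (23, -2)) = 52.345
d((-29, 4), (-26, -16)) = 20.2237
d((-29, 4), (11, 21)) = 43.4626
d((-29, 4), (-30, -11)) = 15.0333
d((-29, 4), (6, -17)) = 40.8167
d((-29, 4), (-27, -18)) = 22.0907
d((23, -2), (-26, -16)) = 50.9608
d((23, -2), (11, 21)) = 25.9422
d((23, -2), (-30, -11)) = 53.7587
d((23, -2), (6, -17)) = 22.6716
d((23, -2), (-27, -18)) = 52.4976
d((-26, -16), (11, 21)) = 52.3259
d((-26, -16), (-30, -11)) = 6.4031
d((-26, -16), (6, -17)) = 32.0156
d((-26, -16), (-27, -18)) = 2.2361 <-- minimum
d((11, 21), (-30, -11)) = 52.0096
d((11, 21), (6, -17)) = 38.3275
d((11, 21), (-27, -18)) = 54.4518
d((-30, -11), (6, -17)) = 36.4966
d((-30, -11), (-27, -18)) = 7.6158
d((6, -17), (-27, -18)) = 33.0151

Closest pair: (-26, -16) and (-27, -18) with distance 2.2361

The closest pair is (-26, -16) and (-27, -18) with Euclidean distance 2.2361. For 10 points, brute-force pairwise comparison is shown above. For large n, the divide-and-conquer algorithm (sort by x, recurse on halves, check the dividing strip) achieves O(n log n).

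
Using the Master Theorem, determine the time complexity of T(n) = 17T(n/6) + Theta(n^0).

Master Theorem for T(n) = 17T(n/6) + O(n^0):

a = 17, b = 6, c = 0
log_b(a) = log_6(17) = 1.5812

Case 1: c = 0 < log_6(17) = 1.5812
T(n) = O(n^(log_6 17))

For T(n) = 17T(n/6) + O(n^0): log_6(17) = 1.5812. This is Case 1 of the Master Theorem (c < log_b(a), work dominated by leaves), giving O(n^(log_6 17)).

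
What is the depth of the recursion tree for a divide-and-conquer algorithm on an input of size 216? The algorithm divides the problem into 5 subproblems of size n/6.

For divide and conquer with division factor 6:

Problem sizes at each level:
Level 0: 216
Level 1: 36
Level 2: 6
Level 3: 1

The root is level 0 and the size-1 base case is level 3 (the tree spans levels 0 through 3, i.e. 4 levels counting the root), so the depth is the number of divisions: log_6(216) = 3

The recursion tree depth is log_6(216) = 3. At each level, the problem size is divided by 6, so it takes 3 divisions to reduce to a base case of size 1. The algorithm makes 5 recursive calls at each level.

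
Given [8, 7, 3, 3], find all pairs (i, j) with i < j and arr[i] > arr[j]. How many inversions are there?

Finding inversions in [8, 7, 3, 3]:

(0, 1): arr[0]=8 > arr[1]=7
(0, 2): arr[0]=8 > arr[2]=3
(0, 3): arr[0]=8 > arr[3]=3
(1, 2): arr[1]=7 > arr[2]=3
(1, 3): arr[1]=7 > arr[3]=3

Total inversions: 5

The array has 5 inversion(s): (0,1), (0,2), (0,3), (1,2), (1,3). Each pair (i,j) satisfies i < j and arr[i] > arr[j].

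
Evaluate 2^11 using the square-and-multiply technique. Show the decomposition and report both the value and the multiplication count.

Computing 2^11 by squaring (build up from 2^1; each line after the first costs one multiplication):

2^1 = 2
2^2 = (2^1)^2 = 2^2 = 4
2^4 = (2^2)^2 = 4^2 = 16
2^5 = 2 * 2^4 = 2 * 16 = 32
2^10 = (2^5)^2 = 32^2 = 1024
2^11 = 2 * 2^10 = 2 * 1024 = 2048

Result: 2048
Multiplications needed: 5 (5 lines after 2^1)

2^11 = 2048. Using exponentiation by squaring, this requires 5 multiplications. The key idea: if the exponent is even, square the half-power; if odd, multiply by the base once.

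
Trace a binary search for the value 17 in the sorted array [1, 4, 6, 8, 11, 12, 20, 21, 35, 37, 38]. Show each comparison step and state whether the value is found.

Binary search for 17 in [1, 4, 6, 8, 11, 12, 20, 21, 35, 37, 38]:

lo=0, hi=10, mid=5, arr[mid]=12 -> 12 < 17, search right half
lo=6, hi=10, mid=8, arr[mid]=35 -> 35 > 17, search left half
lo=6, hi=7, mid=6, arr[mid]=20 -> 20 > 17, search left half
lo=6 > hi=5, target 17 not found

Binary search determines that 17 is not in the array after 3 comparisons. The search space was exhausted without finding the target.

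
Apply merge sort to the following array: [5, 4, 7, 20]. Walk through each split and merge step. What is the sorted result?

Merge sort trace:

Split: [5, 4, 7, 20] -> [5, 4] and [7, 20]
  Split: [5, 4] -> [5] and [4]
  Merge: [5] + [4] -> [4, 5]
  Split: [7, 20] -> [7] and [20]
  Merge: [7] + [20] -> [7, 20]
Merge: [4, 5] + [7, 20] -> [4, 5, 7, 20]

Final sorted array: [4, 5, 7, 20]

The merge sort proceeds by recursively splitting the array and merging sorted halves.
After all merges, the sorted array is [4, 5, 7, 20].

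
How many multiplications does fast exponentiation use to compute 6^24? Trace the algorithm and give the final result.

Computing 6^24 by squaring (build up from 6^1; each line after the first costs one multiplication):

6^1 = 6
6^2 = (6^1)^2 = 6^2 = 36
6^3 = 6 * 6^2 = 6 * 36 = 216
6^6 = (6^3)^2 = 216^2 = 46656
6^12 = (6^6)^2 = 46656^2 = 2176782336
6^24 = (6^12)^2 = 2176782336^2 = 4738381338321616896

Result: 4738381338321616896
Multiplications needed: 5 (5 lines after 6^1)

6^24 = 4738381338321616896. Using exponentiation by squaring, this requires 5 multiplications. The key idea: if the exponent is even, square the half-power; if odd, multiply by the base once.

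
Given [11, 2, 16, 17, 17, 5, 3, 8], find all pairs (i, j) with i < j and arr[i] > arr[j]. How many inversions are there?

Finding inversions in [11, 2, 16, 17, 17, 5, 3, 8]:

(0, 1): arr[0]=11 > arr[1]=2
(0, 5): arr[0]=11 > arr[5]=5
(0, 6): arr[0]=11 > arr[6]=3
(0, 7): arr[0]=11 > arr[7]=8
(2, 5): arr[2]=16 > arr[5]=5
(2, 6): arr[2]=16 > arr[6]=3
(2, 7): arr[2]=16 > arr[7]=8
(3, 5): arr[3]=17 > arr[5]=5
(3, 6): arr[3]=17 > arr[6]=3
(3, 7): arr[3]=17 > arr[7]=8
(4, 5): arr[4]=17 > arr[5]=5
(4, 6): arr[4]=17 > arr[6]=3
(4, 7): arr[4]=17 > arr[7]=8
(5, 6): arr[5]=5 > arr[6]=3

Total inversions: 14

The array has 14 inversion(s): (0,1), (0,5), (0,6), (0,7), (2,5), (2,6), (2,7), (3,5), (3,6), (3,7), (4,5), (4,6), (4,7), (5,6). Each pair (i,j) satisfies i < j and arr[i] > arr[j].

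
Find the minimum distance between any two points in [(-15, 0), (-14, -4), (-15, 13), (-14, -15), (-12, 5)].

Computing all pairwise distances among 5 points:

d((-15, 0), (-14, -4)) = 4.1231 <-- minimum
d((-15, 0), (-15, 13)) = 13.0
d((-15, 0), (-14, -15)) = 15.0333
d((-15, 0), (-12, 5)) = 5.831
d((-14, -4), (-15, 13)) = 17.0294
d((-14, -4), (-14, -15)) = 11.0
d((-14, -4), (-12, 5)) = 9.2195
d((-15, 13), (-14, -15)) = 28.0179
d((-15, 13), (-12, 5)) = 8.544
d((-14, -15), (-12, 5)) = 20.0998

Closest pair: (-15, 0) and (-14, -4) with distance 4.1231

The closest pair is (-15, 0) and (-14, -4) with Euclidean distance 4.1231. For 5 points, brute-force pairwise comparison is shown above. For large n, the divide-and-conquer algorithm (sort by x, recurse on halves, check the dividing strip) achieves O(n log n).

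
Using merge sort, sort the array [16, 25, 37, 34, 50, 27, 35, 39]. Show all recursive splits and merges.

Merge sort trace:

Split: [16, 25, 37, 34, 50, 27, 35, 39] -> [16, 25, 37, 34] and [50, 27, 35, 39]
  Split: [16, 25, 37, 34] -> [16, 25] and [37, 34]
    Split: [16, 25] -> [16] and [25]
    Merge: [16] + [25] -> [16, 25]
    Split: [37, 34] -> [37] and [34]
    Merge: [37] + [34] -> [34, 37]
  Merge: [16, 25] + [34, 37] -> [16, 25, 34, 37]
  Split: [50, 27, 35, 39] -> [50, 27] and [35, 39]
    Split: [50, 27] -> [50] and [27]
    Merge: [50] + [27] -> [27, 50]
    Split: [35, 39] -> [35] and [39]
    Merge: [35] + [39] -> [35, 39]
  Merge: [27, 50] + [35, 39] -> [27, 35, 39, 50]
Merge: [16, 25, 34, 37] + [27, 35, 39, 50] -> [16, 25, 27, 34, 35, 37, 39, 50]

Final sorted array: [16, 25, 27, 34, 35, 37, 39, 50]

The merge sort proceeds by recursively splitting the array and merging sorted halves.
After all merges, the sorted array is [16, 25, 27, 34, 35, 37, 39, 50].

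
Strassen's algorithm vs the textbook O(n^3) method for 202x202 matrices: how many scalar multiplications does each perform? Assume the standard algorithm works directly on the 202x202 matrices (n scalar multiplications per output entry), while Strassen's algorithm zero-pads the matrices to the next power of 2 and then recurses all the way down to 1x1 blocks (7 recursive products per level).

Matrix multiplication for 202x202 matrices:

Strassen's algorithm requires power-of-2 dimensions. Pad 202x202 to 256x256 (next power of 2).

Standard algorithm: 202^3 = 8242408 multiplications
Strassen's algorithm: 7^(log2(256)) = 7^8 = 5764801 multiplications
Savings: 8242408 - 5764801 = 2477607 multiplications

Standard: 8242408 multiplications (202^3). Strassen: 5764801 multiplications (7^8, after padding to 256x256). Strassen reduces 8 recursive multiplications to 7 at each level.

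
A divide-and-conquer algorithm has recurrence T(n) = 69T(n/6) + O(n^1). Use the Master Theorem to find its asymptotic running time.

Master Theorem for T(n) = 69T(n/6) + O(n^1):

a = 69, b = 6, c = 1
log_b(a) = log_6(69) = 2.3631

Case 1: c = 1 < log_6(69) = 2.3631
T(n) = O(n^(log_6 69))

For T(n) = 69T(n/6) + O(n^1): log_6(69) = 2.3631. This is Case 1 of the Master Theorem (c < log_b(a), work dominated by leaves), giving O(n^(log_6 69)).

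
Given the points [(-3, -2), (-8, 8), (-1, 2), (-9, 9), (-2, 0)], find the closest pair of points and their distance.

Computing all pairwise distances among 5 points:

d((-3, -2), (-8, 8)) = 11.1803
d((-3, -2), (-1, 2)) = 4.4721
d((-3, -2), (-9, 9)) = 12.53
d((-3, -2), (-2, 0)) = 2.2361
d((-8, 8), (-1, 2)) = 9.2195
d((-8, 8), (-9, 9)) = 1.4142 <-- minimum
d((-8, 8), (-2, 0)) = 10.0
d((-1, 2), (-9, 9)) = 10.6301
d((-1, 2), (-2, 0)) = 2.2361
d((-9, 9), (-2, 0)) = 11.4018

Closest pair: (-8, 8) and (-9, 9) with distance 1.4142

The closest pair is (-8, 8) and (-9, 9) with Euclidean distance 1.4142. For 5 points, brute-force pairwise comparison is shown above. For large n, the divide-and-conquer algorithm (sort by x, recurse on halves, check the dividing strip) achieves O(n log n).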